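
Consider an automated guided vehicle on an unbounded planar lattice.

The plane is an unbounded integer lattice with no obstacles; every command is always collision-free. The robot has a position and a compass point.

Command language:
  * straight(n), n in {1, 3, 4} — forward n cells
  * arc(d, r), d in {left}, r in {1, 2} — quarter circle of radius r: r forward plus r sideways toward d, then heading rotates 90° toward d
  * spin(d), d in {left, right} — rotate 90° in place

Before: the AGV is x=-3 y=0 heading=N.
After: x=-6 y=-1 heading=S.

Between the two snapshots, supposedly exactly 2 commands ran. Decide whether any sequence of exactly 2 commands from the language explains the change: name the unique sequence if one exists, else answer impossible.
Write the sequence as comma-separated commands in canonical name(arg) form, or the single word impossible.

arc(left, 1), arc(left, 2)

key: cell and facing (now S) both changed — the 2 commands mix motion and turning
initial: x=-3 y=0 heading=N
step 1 (arc(left, 1)): x=-4 y=1 heading=W
step 2 (arc(left, 2)): x=-6 y=-1 heading=S
uniquely the one of 49 2-step routes that fits.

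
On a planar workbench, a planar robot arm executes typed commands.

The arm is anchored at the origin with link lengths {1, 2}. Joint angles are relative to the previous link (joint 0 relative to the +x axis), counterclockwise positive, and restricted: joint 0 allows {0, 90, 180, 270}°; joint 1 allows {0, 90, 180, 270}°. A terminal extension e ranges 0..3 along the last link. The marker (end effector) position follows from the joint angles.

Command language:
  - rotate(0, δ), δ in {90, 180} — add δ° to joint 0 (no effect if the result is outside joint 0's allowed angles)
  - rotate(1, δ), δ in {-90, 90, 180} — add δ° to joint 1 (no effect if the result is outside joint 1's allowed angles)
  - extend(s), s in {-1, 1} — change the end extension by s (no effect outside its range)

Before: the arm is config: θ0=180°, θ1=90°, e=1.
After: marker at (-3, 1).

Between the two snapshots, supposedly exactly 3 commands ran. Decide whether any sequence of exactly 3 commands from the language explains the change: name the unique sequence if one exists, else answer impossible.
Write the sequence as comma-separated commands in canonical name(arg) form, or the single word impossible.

from: config: θ0=180°, θ1=90°, e=1
1. rotate(0, 90) → config: θ0=270°, θ1=90°, e=1
2. rotate(0, 90) → config: θ0=0°, θ1=90°, e=1
3. rotate(0, 90) → config: θ0=90°, θ1=90°, e=1
all 343 alternatives checked — unique.

rotate(0, 90), rotate(0, 90), rotate(0, 90)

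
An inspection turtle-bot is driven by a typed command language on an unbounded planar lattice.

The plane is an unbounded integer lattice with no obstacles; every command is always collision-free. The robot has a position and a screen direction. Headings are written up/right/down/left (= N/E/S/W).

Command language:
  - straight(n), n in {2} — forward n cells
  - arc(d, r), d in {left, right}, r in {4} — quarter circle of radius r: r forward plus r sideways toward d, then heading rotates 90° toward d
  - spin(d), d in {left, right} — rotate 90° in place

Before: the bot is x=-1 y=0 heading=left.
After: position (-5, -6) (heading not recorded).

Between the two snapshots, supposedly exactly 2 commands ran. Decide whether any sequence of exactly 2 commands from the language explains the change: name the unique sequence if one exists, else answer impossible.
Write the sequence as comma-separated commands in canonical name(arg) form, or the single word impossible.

key: running straight(2) before arc(left, 4) would end elsewhere — order is forced
begin: x=-1 y=0 heading=left
t=1 arc(left, 4) ⇒ x=-5 y=-4 heading=down
t=2 straight(2) ⇒ x=-5 y=-6 heading=down
all 25 alternatives checked — unique.

arc(left, 4), straight(2)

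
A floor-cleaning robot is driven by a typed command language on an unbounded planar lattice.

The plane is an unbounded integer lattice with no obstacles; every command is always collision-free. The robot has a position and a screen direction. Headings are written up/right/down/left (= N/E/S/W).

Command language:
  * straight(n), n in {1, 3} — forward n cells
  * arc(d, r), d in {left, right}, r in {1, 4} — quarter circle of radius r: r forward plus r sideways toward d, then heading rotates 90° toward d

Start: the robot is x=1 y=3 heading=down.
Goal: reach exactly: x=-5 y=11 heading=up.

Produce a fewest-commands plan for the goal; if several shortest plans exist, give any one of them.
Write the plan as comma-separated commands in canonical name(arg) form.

arc(left, 1), arc(left, 1), arc(left, 4), arc(right, 4)

initial: x=1 y=3 heading=down
step 1 (arc(left, 1)): x=2 y=2 heading=right
step 2 (arc(left, 1)): x=3 y=3 heading=up
step 3 (arc(left, 4)): x=-1 y=7 heading=left
step 4 (arc(right, 4)): x=-5 y=11 heading=up
minimal: 4 command(s), checked below 4.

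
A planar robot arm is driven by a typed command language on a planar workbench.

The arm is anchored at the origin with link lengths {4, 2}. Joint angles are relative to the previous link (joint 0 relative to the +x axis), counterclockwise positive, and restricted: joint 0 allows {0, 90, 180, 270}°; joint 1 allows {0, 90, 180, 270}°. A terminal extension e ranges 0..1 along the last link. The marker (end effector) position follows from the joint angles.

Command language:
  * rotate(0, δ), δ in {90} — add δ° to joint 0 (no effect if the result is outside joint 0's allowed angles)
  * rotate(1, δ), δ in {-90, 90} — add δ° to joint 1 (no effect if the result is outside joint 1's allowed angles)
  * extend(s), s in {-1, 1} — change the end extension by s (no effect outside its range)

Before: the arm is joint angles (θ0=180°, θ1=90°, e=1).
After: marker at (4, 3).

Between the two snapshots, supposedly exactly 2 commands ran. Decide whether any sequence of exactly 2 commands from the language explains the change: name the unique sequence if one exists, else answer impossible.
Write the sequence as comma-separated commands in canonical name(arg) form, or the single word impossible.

begin: joint angles (θ0=180°, θ1=90°, e=1)
t=1 rotate(0, 90) ⇒ joint angles (θ0=270°, θ1=90°, e=1)
t=2 rotate(0, 90) ⇒ joint angles (θ0=0°, θ1=90°, e=1)
uniquely the one of 25 2-step routes that fits.

rotate(0, 90), rotate(0, 90)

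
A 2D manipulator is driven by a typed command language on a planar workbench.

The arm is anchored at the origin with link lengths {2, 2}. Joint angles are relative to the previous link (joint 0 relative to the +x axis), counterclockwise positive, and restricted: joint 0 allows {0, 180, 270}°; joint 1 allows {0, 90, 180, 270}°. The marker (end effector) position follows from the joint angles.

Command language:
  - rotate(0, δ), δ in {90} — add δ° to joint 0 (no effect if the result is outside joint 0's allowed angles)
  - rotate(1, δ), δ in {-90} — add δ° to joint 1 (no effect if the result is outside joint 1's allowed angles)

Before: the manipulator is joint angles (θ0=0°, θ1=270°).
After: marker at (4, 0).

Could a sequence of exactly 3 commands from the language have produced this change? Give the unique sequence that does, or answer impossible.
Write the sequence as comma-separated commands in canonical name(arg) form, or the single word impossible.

from: joint angles (θ0=0°, θ1=270°)
t=1 rotate(1, -90) ⇒ joint angles (θ0=0°, θ1=180°)
t=2 rotate(1, -90) ⇒ joint angles (θ0=0°, θ1=90°)
t=3 rotate(1, -90) ⇒ joint angles (θ0=0°, θ1=0°)
no rival 3-sequence matches.

rotate(1, -90), rotate(1, -90), rotate(1, -90)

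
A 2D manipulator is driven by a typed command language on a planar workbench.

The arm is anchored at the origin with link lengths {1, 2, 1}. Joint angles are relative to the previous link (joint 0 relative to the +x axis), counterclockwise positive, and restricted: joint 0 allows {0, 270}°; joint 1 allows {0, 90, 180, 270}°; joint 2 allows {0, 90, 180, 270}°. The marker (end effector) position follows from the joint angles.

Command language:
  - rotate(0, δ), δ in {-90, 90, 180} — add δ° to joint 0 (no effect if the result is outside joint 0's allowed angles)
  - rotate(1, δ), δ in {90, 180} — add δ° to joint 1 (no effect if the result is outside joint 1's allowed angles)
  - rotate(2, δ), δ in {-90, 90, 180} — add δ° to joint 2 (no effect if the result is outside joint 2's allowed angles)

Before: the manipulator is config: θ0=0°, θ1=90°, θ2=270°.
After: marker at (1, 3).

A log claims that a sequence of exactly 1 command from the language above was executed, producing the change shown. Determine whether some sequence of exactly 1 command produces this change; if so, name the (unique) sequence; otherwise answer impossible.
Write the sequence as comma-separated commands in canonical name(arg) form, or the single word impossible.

start: config: θ0=0°, θ1=90°, θ2=270°
t=1 rotate(2, 90) ⇒ config: θ0=0°, θ1=90°, θ2=0°
no rival 1-sequence matches.

rotate(2, 90)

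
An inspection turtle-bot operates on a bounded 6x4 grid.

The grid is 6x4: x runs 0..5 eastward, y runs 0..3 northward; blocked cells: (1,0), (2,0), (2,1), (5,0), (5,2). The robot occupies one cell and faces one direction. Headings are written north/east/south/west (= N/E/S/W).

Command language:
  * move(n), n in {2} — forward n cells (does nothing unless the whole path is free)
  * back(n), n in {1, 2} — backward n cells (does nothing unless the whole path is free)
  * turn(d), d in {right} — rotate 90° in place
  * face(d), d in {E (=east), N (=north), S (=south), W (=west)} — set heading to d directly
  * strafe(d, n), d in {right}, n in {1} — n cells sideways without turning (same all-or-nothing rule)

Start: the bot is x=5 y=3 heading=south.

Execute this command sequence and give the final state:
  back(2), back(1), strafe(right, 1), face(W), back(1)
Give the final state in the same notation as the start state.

x=5 y=3 heading=west

from: x=5 y=3 heading=south
step 1 (back(2)): x=5 y=3 heading=south
step 2 (back(1)): x=5 y=3 heading=south
step 3 (strafe(right, 1)): x=4 y=3 heading=south
step 4 (face(W)): x=4 y=3 heading=west
step 5 (back(1)): x=5 y=3 heading=west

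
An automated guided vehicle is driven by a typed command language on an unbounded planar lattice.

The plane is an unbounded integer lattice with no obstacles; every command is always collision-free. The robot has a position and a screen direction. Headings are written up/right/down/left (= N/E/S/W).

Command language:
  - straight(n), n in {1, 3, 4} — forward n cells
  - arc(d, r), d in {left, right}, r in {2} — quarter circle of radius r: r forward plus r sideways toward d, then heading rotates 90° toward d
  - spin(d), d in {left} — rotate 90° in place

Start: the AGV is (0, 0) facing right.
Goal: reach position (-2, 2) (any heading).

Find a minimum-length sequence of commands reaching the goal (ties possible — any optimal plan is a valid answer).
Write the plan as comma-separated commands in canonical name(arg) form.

spin(left), arc(left, 2)

begin: (0, 0) facing right
[1] after spin(left): (0, 0) facing up
[2] after arc(left, 2): (-2, 2) facing left
no 1-step plan works, so 2 is optimal.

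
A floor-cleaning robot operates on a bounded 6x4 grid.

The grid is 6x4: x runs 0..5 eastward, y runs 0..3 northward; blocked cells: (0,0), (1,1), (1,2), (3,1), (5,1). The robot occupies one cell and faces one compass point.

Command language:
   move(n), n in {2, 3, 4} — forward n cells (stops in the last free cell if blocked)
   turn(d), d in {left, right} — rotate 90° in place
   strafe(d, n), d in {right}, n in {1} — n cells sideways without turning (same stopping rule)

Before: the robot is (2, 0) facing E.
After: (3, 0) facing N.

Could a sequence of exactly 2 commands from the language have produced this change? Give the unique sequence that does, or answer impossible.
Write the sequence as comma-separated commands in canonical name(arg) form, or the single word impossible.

key: position moved to (3,0) AND the heading swung to N — translation plus rotation needed
t0: (2, 0) facing E
[1] after turn(left): (2, 0) facing N
[2] after strafe(right, 1): (3, 0) facing N
all 36 alternatives checked — unique.

turn(left), strafe(right, 1)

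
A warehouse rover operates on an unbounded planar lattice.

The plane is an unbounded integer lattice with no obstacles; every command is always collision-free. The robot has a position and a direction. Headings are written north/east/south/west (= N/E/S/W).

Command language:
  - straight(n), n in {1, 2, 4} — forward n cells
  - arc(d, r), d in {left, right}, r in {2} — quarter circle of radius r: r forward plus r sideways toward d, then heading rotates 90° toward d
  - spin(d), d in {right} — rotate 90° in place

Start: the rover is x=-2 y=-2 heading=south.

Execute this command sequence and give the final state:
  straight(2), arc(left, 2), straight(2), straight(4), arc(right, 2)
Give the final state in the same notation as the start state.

x=8 y=-8 heading=south

t0: x=-2 y=-2 heading=south
[1] after straight(2): x=-2 y=-4 heading=south
[2] after arc(left, 2): x=0 y=-6 heading=east
[3] after straight(2): x=2 y=-6 heading=east
[4] after straight(4): x=6 y=-6 heading=east
[5] after arc(right, 2): x=8 y=-8 heading=south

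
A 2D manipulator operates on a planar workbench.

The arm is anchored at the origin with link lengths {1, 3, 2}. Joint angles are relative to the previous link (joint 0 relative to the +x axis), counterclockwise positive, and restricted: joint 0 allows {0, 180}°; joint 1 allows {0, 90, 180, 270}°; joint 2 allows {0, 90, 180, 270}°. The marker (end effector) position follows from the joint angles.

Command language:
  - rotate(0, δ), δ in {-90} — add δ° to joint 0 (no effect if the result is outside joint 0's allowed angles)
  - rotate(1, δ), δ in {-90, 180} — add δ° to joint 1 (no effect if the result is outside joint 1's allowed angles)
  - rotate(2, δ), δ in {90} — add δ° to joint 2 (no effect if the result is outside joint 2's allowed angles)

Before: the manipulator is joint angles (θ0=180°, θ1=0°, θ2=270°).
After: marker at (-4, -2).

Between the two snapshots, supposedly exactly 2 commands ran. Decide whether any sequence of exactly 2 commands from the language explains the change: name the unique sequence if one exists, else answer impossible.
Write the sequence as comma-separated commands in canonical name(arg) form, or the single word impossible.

rotate(2, 90), rotate(2, 90)

from: joint angles (θ0=180°, θ1=0°, θ2=270°)
t=1 rotate(2, 90) ⇒ joint angles (θ0=180°, θ1=0°, θ2=0°)
t=2 rotate(2, 90) ⇒ joint angles (θ0=180°, θ1=0°, θ2=90°)
no other 2-command option fits: unique.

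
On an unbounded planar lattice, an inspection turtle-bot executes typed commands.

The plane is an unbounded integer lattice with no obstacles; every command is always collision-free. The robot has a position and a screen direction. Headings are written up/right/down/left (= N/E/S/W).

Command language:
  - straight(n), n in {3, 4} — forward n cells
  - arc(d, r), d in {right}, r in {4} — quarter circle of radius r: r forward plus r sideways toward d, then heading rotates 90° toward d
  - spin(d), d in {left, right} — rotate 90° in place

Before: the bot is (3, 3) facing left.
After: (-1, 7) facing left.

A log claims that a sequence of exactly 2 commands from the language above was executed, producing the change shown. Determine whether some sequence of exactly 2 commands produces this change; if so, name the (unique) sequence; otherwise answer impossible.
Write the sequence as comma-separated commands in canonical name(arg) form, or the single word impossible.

key: order matters: swapping arc(right, 4) and spin(left) lands elsewhere
begin: (3, 3) facing left
[1] after arc(right, 4): (-1, 7) facing up
[2] after spin(left): (-1, 7) facing left
no rival 2-sequence matches.

arc(right, 4), spin(left)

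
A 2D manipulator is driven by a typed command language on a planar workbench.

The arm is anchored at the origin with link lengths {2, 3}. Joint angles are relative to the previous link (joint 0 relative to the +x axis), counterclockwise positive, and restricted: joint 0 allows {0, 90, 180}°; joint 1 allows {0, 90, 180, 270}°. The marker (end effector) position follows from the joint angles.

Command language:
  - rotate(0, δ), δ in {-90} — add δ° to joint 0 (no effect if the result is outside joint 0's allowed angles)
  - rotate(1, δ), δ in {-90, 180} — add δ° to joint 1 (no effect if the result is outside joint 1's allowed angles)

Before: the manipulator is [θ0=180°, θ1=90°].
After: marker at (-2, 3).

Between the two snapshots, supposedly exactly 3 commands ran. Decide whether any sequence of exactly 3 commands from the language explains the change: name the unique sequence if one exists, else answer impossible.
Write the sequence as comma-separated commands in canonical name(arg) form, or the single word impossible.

rotate(1, 180), rotate(1, 180), rotate(1, 180)

t0: [θ0=180°, θ1=90°]
t=1 rotate(1, 180) ⇒ [θ0=180°, θ1=270°]
t=2 rotate(1, 180) ⇒ [θ0=180°, θ1=90°]
t=3 rotate(1, 180) ⇒ [θ0=180°, θ1=270°]
uniquely the one of 27 3-step routes that fits.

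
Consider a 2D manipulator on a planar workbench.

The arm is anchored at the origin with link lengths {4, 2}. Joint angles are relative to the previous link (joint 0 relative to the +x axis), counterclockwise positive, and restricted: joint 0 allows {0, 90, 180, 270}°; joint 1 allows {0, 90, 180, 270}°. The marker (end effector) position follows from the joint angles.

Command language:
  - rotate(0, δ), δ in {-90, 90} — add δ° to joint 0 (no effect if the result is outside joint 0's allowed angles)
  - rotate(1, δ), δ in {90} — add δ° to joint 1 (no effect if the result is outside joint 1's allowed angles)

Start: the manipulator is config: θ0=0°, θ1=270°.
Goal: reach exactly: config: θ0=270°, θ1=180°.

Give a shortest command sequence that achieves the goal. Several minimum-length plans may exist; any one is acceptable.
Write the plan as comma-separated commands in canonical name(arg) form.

rotate(1, 90), rotate(1, 90), rotate(1, 90), rotate(0, -90)

begin: config: θ0=0°, θ1=270°
[1] after rotate(1, 90): config: θ0=0°, θ1=0°
[2] after rotate(1, 90): config: θ0=0°, θ1=90°
[3] after rotate(1, 90): config: θ0=0°, θ1=180°
[4] after rotate(0, -90): config: θ0=270°, θ1=180°
minimal: 4 command(s), checked below 4.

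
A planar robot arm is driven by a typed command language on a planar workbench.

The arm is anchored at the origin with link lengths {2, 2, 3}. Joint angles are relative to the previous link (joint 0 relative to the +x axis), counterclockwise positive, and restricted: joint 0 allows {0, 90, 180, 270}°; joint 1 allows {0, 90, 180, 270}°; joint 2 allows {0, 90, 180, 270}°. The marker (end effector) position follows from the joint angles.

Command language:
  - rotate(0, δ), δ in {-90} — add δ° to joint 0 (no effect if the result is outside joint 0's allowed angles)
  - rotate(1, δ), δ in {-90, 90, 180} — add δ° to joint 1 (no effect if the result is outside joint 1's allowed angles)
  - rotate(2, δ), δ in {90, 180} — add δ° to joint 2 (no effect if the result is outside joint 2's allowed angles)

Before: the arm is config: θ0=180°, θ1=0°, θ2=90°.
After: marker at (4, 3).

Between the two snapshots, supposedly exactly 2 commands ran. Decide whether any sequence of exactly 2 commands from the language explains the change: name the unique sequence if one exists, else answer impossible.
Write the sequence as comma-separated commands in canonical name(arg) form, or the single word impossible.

rotate(0, -90), rotate(0, -90)

t0: config: θ0=180°, θ1=0°, θ2=90°
[1] after rotate(0, -90): config: θ0=90°, θ1=0°, θ2=90°
[2] after rotate(0, -90): config: θ0=0°, θ1=0°, θ2=90°
no other 2-command option fits: unique.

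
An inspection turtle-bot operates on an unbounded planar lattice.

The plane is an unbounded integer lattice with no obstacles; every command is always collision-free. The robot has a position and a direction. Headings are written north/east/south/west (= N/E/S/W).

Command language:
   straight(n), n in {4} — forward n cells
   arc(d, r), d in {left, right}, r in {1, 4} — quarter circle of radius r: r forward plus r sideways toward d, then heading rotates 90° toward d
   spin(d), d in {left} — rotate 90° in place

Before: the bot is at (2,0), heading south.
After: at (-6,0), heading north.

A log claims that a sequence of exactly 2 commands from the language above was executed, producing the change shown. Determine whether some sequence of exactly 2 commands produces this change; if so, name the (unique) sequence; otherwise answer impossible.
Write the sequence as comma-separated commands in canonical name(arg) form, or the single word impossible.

arc(right, 4), arc(right, 4)

key: position moved to (-6,0) AND the heading swung to N — translation plus rotation needed
t0: at (2,0), heading south
step 1 (arc(right, 4)): at (-2,-4), heading west
step 2 (arc(right, 4)): at (-6,0), heading north
uniquely the one of 36 2-step routes that fits.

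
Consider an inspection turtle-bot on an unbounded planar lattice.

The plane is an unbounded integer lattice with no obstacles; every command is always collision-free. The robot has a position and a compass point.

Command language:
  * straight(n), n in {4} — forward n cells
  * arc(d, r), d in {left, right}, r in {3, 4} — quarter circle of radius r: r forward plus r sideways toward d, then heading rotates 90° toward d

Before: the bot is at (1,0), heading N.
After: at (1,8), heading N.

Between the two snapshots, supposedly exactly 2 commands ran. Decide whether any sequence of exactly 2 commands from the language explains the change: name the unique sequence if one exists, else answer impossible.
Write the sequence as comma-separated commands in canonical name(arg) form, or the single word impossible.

straight(4), straight(4)

key: still facing N at the end — nothing in the sequence rotates
from: at (1,0), heading N
1. straight(4) → at (1,4), heading N
2. straight(4) → at (1,8), heading N
all 25 alternatives checked — unique.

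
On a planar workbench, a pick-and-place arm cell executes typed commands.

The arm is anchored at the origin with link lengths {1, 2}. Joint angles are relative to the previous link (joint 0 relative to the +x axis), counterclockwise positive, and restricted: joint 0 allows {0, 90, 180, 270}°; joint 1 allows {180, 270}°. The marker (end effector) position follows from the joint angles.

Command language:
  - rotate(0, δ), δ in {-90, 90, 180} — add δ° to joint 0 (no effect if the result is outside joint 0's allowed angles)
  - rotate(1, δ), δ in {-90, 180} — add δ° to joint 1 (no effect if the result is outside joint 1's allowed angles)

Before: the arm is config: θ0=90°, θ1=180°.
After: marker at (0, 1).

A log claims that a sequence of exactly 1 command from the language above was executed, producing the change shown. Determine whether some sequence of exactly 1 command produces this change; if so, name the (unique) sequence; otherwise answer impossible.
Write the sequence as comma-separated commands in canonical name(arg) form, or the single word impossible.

initial: config: θ0=90°, θ1=180°
t=1 rotate(0, 180) ⇒ config: θ0=270°, θ1=180°
no other 1-command option fits: unique.

rotate(0, 180)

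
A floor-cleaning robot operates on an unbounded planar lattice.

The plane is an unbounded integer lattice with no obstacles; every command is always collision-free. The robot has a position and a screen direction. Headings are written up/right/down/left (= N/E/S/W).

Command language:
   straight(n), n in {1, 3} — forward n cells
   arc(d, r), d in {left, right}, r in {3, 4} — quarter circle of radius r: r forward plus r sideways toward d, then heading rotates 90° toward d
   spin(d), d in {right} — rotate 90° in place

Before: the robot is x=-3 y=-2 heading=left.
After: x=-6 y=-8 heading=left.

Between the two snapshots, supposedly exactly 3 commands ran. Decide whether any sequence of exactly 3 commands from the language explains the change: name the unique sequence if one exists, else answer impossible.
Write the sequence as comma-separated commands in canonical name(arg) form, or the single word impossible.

key: running spin(right) before arc(left, 3) would end elsewhere — order is forced
t0: x=-3 y=-2 heading=left
1. arc(left, 3) → x=-6 y=-5 heading=down
2. straight(3) → x=-6 y=-8 heading=down
3. spin(right) → x=-6 y=-8 heading=left
all 343 alternatives checked — unique.

arc(left, 3), straight(3), spin(right)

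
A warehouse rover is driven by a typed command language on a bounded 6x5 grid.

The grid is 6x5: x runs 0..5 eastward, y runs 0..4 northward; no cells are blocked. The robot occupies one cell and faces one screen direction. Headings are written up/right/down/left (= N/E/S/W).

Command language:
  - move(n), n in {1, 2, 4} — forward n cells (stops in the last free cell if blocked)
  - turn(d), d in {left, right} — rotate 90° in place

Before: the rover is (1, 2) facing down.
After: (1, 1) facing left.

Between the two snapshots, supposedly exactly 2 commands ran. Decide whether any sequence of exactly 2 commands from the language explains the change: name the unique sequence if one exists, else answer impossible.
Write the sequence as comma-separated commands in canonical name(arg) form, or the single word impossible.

key: position moved to (1,1) AND the heading swung to W — translation plus rotation needed
from: (1, 2) facing down
step 1 (move(1)): (1, 1) facing down
step 2 (turn(right)): (1, 1) facing left
uniquely the one of 25 2-step routes that fits.

move(1), turn(right)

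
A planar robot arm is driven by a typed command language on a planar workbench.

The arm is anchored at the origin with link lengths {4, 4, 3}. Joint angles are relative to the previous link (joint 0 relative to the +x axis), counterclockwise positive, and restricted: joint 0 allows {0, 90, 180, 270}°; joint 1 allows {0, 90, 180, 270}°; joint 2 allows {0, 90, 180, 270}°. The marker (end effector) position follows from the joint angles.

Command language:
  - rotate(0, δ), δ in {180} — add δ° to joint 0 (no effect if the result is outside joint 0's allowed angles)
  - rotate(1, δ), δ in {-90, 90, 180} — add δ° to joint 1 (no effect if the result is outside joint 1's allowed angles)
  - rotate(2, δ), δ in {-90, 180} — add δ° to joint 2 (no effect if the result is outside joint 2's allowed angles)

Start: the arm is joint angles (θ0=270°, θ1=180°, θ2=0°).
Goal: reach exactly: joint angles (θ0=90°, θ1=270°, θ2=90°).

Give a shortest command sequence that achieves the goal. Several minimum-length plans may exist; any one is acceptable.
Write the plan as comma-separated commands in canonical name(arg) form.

rotate(2, -90), rotate(1, 90), rotate(0, 180), rotate(2, 180)

initial: joint angles (θ0=270°, θ1=180°, θ2=0°)
[1] after rotate(2, -90): joint angles (θ0=270°, θ1=180°, θ2=270°)
[2] after rotate(1, 90): joint angles (θ0=270°, θ1=270°, θ2=270°)
[3] after rotate(0, 180): joint angles (θ0=90°, θ1=270°, θ2=270°)
[4] after rotate(2, 180): joint angles (θ0=90°, θ1=270°, θ2=90°)
nothing shorter than 4 reaches the goal.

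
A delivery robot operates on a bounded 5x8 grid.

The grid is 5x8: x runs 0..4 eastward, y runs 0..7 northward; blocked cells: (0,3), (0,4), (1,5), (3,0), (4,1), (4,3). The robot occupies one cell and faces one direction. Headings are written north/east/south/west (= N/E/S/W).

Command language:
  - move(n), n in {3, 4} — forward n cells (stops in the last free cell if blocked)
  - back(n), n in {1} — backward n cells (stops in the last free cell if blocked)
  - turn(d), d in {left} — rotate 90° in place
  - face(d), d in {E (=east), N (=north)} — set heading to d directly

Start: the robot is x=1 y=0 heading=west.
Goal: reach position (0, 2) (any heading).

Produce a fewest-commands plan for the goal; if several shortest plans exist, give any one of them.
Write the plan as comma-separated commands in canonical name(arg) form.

move(4), face(N), move(4)

initial: x=1 y=0 heading=west
1. move(4) → x=0 y=0 heading=west
2. face(N) → x=0 y=0 heading=north
3. move(4) → x=0 y=2 heading=north
minimal: 3 command(s), checked below 3.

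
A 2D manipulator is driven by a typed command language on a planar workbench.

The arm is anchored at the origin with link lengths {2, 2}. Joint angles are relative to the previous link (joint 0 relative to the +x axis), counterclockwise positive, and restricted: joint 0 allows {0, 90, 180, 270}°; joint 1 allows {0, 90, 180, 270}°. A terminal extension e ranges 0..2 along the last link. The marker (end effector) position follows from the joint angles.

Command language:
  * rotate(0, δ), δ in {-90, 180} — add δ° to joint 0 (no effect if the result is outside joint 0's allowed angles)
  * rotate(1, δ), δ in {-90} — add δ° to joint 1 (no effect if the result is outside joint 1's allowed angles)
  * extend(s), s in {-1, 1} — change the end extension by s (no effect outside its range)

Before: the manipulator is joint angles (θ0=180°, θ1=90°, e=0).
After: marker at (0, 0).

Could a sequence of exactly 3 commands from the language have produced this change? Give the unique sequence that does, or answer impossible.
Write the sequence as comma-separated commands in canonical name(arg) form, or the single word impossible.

start: joint angles (θ0=180°, θ1=90°, e=0)
step 1 (rotate(1, -90)): joint angles (θ0=180°, θ1=0°, e=0)
step 2 (rotate(1, -90)): joint angles (θ0=180°, θ1=270°, e=0)
step 3 (rotate(1, -90)): joint angles (θ0=180°, θ1=180°, e=0)
uniquely the one of 125 3-step routes that fits.

rotate(1, -90), rotate(1, -90), rotate(1, -90)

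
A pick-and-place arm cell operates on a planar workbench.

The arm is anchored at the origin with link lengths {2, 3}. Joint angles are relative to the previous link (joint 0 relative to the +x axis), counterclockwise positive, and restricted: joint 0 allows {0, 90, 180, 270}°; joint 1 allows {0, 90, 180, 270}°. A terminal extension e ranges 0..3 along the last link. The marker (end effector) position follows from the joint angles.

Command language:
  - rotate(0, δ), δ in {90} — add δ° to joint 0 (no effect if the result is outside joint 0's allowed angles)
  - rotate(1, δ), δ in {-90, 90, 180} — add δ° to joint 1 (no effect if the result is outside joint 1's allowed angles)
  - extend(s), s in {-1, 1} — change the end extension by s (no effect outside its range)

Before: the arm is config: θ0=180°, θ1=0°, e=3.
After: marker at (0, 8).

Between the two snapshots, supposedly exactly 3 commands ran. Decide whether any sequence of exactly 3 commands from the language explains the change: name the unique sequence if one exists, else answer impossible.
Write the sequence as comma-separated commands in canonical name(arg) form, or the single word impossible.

start: config: θ0=180°, θ1=0°, e=3
1. rotate(0, 90) → config: θ0=270°, θ1=0°, e=3
2. rotate(0, 90) → config: θ0=0°, θ1=0°, e=3
3. rotate(0, 90) → config: θ0=90°, θ1=0°, e=3
no other 3-command option fits: unique.

rotate(0, 90), rotate(0, 90), rotate(0, 90)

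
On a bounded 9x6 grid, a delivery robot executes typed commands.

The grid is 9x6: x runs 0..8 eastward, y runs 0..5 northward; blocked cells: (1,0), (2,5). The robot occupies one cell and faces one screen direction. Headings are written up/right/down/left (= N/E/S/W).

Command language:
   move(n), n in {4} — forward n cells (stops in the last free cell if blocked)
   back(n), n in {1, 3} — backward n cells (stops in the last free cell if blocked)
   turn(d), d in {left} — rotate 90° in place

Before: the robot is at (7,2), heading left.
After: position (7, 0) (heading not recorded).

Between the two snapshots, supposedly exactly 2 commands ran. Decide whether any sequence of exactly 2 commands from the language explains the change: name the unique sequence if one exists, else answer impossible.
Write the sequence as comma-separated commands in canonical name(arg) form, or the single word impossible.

turn(left), move(4)

key: order matters: swapping turn(left) and move(4) lands elsewhere
begin: at (7,2), heading left
1. turn(left) → at (7,2), heading down
2. move(4) → at (7,0), heading down
no other 2-command option fits: unique.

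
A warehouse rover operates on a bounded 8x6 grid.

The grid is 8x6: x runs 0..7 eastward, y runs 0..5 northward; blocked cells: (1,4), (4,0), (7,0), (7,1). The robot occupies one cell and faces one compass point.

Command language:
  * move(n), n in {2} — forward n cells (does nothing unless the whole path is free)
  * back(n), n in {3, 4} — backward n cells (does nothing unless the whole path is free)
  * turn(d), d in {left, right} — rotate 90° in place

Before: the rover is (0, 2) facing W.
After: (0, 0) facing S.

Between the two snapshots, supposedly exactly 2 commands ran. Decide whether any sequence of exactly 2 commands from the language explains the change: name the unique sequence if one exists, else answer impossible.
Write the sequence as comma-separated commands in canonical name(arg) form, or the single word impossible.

key: order matters: swapping turn(left) and move(2) lands elsewhere
from: (0, 2) facing W
t=1 turn(left) ⇒ (0, 2) facing S
t=2 move(2) ⇒ (0, 0) facing S
uniquely the one of 25 2-step routes that fits.

turn(left), move(2)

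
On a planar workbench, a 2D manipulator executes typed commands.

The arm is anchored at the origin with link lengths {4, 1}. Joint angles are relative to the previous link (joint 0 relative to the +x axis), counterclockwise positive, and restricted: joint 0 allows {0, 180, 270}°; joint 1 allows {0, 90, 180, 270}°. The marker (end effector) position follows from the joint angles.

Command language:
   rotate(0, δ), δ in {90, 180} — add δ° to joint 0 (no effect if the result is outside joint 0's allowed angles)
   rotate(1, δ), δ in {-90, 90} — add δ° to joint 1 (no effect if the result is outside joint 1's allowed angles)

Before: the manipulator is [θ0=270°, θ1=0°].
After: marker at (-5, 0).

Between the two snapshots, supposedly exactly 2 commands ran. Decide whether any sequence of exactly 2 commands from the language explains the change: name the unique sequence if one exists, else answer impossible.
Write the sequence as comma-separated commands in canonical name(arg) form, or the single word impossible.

key: order matters: swapping rotate(0, 90) and rotate(0, 180) lands elsewhere
initial: [θ0=270°, θ1=0°]
t=1 rotate(0, 90) ⇒ [θ0=0°, θ1=0°]
t=2 rotate(0, 180) ⇒ [θ0=180°, θ1=0°]
all 16 alternatives checked — unique.

rotate(0, 90), rotate(0, 180)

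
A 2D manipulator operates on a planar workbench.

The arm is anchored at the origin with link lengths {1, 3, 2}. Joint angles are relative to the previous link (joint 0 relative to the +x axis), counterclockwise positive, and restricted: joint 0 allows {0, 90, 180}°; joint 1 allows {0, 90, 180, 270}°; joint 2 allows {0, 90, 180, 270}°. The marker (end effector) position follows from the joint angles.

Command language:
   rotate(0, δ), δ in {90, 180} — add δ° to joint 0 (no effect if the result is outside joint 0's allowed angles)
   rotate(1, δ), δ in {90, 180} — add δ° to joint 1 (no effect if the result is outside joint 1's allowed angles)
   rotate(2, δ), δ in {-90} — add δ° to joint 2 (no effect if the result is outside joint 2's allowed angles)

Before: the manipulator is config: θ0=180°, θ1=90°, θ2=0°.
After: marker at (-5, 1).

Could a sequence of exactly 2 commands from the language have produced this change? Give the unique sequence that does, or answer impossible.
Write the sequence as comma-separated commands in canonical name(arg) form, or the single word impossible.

rotate(0, 180), rotate(0, 90)

key: order matters: swapping rotate(0, 180) and rotate(0, 90) lands elsewhere
start: config: θ0=180°, θ1=90°, θ2=0°
step 1 (rotate(0, 180)): config: θ0=0°, θ1=90°, θ2=0°
step 2 (rotate(0, 90)): config: θ0=90°, θ1=90°, θ2=0°
all 25 alternatives checked — unique.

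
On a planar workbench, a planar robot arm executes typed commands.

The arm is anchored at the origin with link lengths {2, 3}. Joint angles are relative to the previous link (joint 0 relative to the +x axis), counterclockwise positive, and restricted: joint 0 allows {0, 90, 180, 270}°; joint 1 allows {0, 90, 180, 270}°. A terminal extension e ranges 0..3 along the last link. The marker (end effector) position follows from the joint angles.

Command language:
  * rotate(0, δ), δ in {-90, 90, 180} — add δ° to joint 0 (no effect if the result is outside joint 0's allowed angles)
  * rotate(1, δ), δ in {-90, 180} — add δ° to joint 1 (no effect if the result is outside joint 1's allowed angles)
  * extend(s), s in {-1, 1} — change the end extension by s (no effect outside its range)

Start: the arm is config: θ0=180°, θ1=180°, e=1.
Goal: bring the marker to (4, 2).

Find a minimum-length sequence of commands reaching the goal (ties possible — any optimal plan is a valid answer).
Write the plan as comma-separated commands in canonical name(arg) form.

start: config: θ0=180°, θ1=180°, e=1
1. rotate(1, -90) → config: θ0=180°, θ1=90°, e=1
2. rotate(1, 180) → config: θ0=180°, θ1=270°, e=1
3. rotate(0, -90) → config: θ0=90°, θ1=270°, e=1
nothing shorter than 3 reaches the goal.

rotate(1, -90), rotate(1, 180), rotate(0, -90)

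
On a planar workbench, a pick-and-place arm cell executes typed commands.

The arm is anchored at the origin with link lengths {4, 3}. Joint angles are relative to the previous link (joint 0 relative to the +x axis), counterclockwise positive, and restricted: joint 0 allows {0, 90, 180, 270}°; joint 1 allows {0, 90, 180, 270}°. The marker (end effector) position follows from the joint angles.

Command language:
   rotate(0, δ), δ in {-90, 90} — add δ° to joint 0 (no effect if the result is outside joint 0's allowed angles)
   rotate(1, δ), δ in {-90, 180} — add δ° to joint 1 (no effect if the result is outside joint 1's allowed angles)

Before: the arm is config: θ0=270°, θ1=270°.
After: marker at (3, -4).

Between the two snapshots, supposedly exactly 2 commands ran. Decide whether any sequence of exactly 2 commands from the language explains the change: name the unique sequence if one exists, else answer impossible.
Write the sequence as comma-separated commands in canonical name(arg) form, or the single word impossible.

initial: config: θ0=270°, θ1=270°
[1] after rotate(1, -90): config: θ0=270°, θ1=180°
[2] after rotate(1, -90): config: θ0=270°, θ1=90°
no rival 2-sequence matches.

rotate(1, -90), rotate(1, -90)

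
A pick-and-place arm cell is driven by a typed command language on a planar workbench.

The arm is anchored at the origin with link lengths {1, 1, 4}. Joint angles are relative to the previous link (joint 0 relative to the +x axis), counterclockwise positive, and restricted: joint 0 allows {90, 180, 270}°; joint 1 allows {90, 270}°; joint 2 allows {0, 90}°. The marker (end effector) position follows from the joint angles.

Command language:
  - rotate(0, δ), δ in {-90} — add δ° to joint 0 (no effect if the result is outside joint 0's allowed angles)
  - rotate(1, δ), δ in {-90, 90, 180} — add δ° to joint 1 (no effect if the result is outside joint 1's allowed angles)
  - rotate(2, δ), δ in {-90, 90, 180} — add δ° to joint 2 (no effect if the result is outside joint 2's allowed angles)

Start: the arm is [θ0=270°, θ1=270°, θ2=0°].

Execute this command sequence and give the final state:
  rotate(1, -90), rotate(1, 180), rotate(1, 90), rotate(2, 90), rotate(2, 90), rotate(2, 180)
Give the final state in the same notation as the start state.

begin: [θ0=270°, θ1=270°, θ2=0°]
step 1 (rotate(1, -90)): [θ0=270°, θ1=270°, θ2=0°]
step 2 (rotate(1, 180)): [θ0=270°, θ1=90°, θ2=0°]
step 3 (rotate(1, 90)): [θ0=270°, θ1=90°, θ2=0°]
step 4 (rotate(2, 90)): [θ0=270°, θ1=90°, θ2=90°]
step 5 (rotate(2, 90)): [θ0=270°, θ1=90°, θ2=90°]
step 6 (rotate(2, 180)): [θ0=270°, θ1=90°, θ2=90°]

[θ0=270°, θ1=90°, θ2=90°]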